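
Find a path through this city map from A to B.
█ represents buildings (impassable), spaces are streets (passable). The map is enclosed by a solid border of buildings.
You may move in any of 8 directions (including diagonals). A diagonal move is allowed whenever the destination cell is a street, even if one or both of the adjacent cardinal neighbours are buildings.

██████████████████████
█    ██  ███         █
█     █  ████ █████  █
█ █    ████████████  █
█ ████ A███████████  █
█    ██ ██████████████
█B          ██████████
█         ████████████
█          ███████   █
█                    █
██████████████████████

Finding the shortest path from A to B:
Movement: 8-directional
Path length: 7 steps
Directions: down → down-left → left → left → left → left → left

Solution:

██████████████████████
█    ██  ███         █
█     █  ████ █████  █
█ █    ████████████  █
█ ████ A███████████  █
█    ██↙██████████████
█B←←←←←     ██████████
█         ████████████
█          ███████   █
█                    █
██████████████████████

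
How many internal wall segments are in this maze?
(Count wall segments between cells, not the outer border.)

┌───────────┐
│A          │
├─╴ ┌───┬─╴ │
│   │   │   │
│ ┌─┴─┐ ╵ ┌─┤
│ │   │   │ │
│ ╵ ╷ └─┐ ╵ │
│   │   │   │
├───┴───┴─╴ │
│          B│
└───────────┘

Counting internal wall segments:
Total internal walls: 20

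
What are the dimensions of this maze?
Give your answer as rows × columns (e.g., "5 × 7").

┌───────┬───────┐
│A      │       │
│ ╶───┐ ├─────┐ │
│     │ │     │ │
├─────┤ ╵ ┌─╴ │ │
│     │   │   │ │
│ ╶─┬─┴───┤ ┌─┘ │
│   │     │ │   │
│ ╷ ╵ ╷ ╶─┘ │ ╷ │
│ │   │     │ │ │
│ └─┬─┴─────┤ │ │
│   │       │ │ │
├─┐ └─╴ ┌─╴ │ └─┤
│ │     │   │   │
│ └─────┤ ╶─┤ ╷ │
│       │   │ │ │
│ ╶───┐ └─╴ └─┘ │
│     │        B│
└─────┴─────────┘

Counting the maze dimensions:
Rows (vertical): 9
Columns (horizontal): 8
Dimensions: 9 × 8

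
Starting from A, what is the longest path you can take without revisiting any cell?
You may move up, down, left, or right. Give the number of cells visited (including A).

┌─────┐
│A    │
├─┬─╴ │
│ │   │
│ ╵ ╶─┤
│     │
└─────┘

Finding longest simple path using DFS:
Start: (0, 0)
Longest path visits 8 cells
Path: A → right → right → down → left → down → left → up

Solution:

┌─────┐
│A → ↓│
├─┬─╴ │
│B│↓ ↲│
│ ╵ ╶─┤
│↑ ↲  │
└─────┘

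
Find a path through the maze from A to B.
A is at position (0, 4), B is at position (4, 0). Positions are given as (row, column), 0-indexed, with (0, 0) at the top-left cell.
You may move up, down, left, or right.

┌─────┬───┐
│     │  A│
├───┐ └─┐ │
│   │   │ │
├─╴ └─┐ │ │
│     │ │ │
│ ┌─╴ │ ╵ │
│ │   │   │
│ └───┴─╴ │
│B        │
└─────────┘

Finding the shortest path from (0, 4) to (4, 0):
Path length: 8 steps
Directions: down → down → down → down → left → left → left → left

Solution:

┌─────┬───┐
│     │  A│
├───┐ └─┐ │
│   │   │↓│
├─╴ └─┐ │ │
│     │ │↓│
│ ┌─╴ │ ╵ │
│ │   │  ↓│
│ └───┴─╴ │
│B ← ← ← ↲│
└─────────┘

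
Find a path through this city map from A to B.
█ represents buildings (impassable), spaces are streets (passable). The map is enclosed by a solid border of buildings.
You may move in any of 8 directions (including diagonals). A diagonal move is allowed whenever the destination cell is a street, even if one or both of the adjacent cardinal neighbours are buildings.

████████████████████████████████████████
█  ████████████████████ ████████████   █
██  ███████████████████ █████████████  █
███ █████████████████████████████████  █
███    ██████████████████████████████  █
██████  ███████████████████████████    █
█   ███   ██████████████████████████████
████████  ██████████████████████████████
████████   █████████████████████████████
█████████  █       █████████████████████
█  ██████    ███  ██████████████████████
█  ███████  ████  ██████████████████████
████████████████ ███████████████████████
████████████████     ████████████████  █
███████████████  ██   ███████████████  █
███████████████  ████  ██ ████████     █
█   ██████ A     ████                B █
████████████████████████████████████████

Finding the shortest path from A to B:
Movement: 8-directional
Path length: 26 steps
Directions: right → right → right → up-right → up-right → up-right → right → right → right → down-right → down-right → down-right → right → right → right → right → right → right → right → right → right → right → right → right → right → right

Solution:

████████████████████████████████████████
█  ████████████████████ ████████████   █
██  ███████████████████ █████████████  █
███ █████████████████████████████████  █
███    ██████████████████████████████  █
██████  ███████████████████████████    █
█   ███   ██████████████████████████████
████████  ██████████████████████████████
████████   █████████████████████████████
█████████  █       █████████████████████
█  ██████    ███  ██████████████████████
█  ███████  ████  ██████████████████████
████████████████ ███████████████████████
████████████████ →→→↘████████████████  █
███████████████ ↗██  ↘███████████████  █
███████████████↗ ████ ↘██ ████████     █
█   ██████ A→→↗  ████  →→→→→→→→→→→→→→B █
████████████████████████████████████████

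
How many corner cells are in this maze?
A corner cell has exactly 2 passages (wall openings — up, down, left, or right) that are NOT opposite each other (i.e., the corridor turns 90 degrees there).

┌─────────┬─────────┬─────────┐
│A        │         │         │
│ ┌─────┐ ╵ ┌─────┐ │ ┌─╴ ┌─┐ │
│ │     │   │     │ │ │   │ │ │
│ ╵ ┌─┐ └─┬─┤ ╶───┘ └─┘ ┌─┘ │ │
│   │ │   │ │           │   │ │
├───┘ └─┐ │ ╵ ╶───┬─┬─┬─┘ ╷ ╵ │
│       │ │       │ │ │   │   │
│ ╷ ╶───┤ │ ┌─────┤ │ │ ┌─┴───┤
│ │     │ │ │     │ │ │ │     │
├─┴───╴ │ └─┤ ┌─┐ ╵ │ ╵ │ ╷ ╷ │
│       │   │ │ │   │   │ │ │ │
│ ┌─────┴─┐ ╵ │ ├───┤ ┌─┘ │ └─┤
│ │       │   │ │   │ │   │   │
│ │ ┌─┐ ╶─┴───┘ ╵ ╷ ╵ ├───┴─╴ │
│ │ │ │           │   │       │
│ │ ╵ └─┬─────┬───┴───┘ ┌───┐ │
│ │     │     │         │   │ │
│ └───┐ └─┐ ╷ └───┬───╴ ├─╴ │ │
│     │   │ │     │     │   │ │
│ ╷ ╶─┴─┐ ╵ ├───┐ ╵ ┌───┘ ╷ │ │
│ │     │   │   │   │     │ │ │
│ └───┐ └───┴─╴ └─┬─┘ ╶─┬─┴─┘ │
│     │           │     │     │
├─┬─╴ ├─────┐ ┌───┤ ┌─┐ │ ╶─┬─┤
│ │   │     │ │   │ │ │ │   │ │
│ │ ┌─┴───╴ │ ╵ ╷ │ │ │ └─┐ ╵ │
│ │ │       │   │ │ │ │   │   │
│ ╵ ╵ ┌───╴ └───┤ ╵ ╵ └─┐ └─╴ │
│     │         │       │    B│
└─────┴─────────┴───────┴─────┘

Counting corner cells (2 non-opposite passages):
Total corners: 95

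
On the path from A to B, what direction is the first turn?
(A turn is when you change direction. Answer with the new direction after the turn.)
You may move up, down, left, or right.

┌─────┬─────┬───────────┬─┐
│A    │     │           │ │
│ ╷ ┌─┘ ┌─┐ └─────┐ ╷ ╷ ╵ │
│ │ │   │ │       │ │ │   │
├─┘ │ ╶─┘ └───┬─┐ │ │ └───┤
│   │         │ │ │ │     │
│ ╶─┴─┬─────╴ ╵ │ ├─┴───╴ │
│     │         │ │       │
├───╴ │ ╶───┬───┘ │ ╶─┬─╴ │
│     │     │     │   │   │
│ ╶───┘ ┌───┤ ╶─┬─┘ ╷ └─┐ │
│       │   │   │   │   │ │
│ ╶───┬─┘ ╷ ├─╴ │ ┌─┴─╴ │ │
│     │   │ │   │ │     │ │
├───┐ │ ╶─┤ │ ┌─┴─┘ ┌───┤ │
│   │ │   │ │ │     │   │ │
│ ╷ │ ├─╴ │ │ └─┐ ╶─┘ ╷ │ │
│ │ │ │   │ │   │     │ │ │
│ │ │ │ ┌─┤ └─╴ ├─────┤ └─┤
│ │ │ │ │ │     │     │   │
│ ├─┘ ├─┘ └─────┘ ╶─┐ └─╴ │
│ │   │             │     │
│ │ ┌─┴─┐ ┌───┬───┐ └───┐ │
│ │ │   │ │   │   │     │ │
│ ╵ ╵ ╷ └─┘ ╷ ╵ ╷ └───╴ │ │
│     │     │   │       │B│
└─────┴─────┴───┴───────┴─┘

Directions: right, down, down, left, down, right, right, down, left, left, down, down, right, right, down, down, down, down, left, down, down, right, up, right, down, right, right, up, right, down, right, up, right, down, right, right, right, up, left, left, up, left, up, right, right, down, right, right, down, down
First turn direction: down

Solution:

┌─────┬─────┬───────────┬─┐
│A ↓  │     │           │ │
│ ╷ ┌─┘ ┌─┐ └─────┐ ╷ ╷ ╵ │
│ │↓│   │ │       │ │ │   │
├─┘ │ ╶─┘ └───┬─┐ │ │ └───┤
│↓ ↲│         │ │ │ │     │
│ ╶─┴─┬─────╴ ╵ │ ├─┴───╴ │
│↳ → ↓│         │ │       │
├───╴ │ ╶───┬───┘ │ ╶─┬─╴ │
│↓ ← ↲│     │     │   │   │
│ ╶───┘ ┌───┤ ╶─┬─┘ ╷ └─┐ │
│↓      │   │   │   │   │ │
│ ╶───┬─┘ ╷ ├─╴ │ ┌─┴─╴ │ │
│↳ → ↓│   │ │   │ │     │ │
├───┐ │ ╶─┤ │ ┌─┴─┘ ┌───┤ │
│   │↓│   │ │ │     │   │ │
│ ╷ │ ├─╴ │ │ └─┐ ╶─┘ ╷ │ │
│ │ │↓│   │ │   │     │ │ │
│ │ │ │ ┌─┤ └─╴ ├─────┤ └─┤
│ │ │↓│ │ │     │↱ → ↓│   │
│ ├─┘ ├─┘ └─────┘ ╶─┐ └─╴ │
│ │↓ ↲│          ↑ ↰│↳ → ↓│
│ │ ┌─┴─┐ ┌───┬───┐ └───┐ │
│ │↓│↱ ↓│ │↱ ↓│↱ ↓│↑ ← ↰│↓│
│ ╵ ╵ ╷ └─┘ ╷ ╵ ╷ └───╴ │ │
│  ↳ ↑│↳ → ↑│↳ ↑│↳ → → ↑│B│
└─────┴─────┴───┴───────┴─┘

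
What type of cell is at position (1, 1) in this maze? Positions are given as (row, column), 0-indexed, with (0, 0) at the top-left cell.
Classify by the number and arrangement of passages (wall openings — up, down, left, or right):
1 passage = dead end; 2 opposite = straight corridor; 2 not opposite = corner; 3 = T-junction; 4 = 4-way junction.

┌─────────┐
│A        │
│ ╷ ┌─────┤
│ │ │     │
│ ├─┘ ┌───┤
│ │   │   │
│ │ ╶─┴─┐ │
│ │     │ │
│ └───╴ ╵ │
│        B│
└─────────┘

Checking cell at (1, 1):
Number of passages: 1
Cell type: dead end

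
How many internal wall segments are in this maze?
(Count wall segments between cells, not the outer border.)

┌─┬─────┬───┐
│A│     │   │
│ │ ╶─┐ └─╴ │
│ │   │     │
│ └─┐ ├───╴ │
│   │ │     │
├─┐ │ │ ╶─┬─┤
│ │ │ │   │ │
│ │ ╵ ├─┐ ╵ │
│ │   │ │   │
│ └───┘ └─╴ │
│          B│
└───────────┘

Counting internal wall segments:
Total internal walls: 25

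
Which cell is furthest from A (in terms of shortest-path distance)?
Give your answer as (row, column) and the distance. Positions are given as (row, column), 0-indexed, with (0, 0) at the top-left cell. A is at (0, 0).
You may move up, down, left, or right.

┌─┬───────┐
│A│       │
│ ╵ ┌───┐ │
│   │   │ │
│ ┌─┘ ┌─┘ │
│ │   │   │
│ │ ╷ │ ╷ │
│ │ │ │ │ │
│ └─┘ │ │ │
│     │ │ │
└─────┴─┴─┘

Computing BFS distances from A to all cells:
Furthest cell: (4, 3)
Distance: 11 steps

Path from A to the furthest cell:

┌─┬───────┐
│A│↱ → → ↓│
│ ╵ ┌───┐ │
│↳ ↑│   │↓│
│ ┌─┘ ┌─┘ │
│ │   │↓ ↲│
│ │ ╷ │ ╷ │
│ │ │ │↓│ │
│ └─┘ │ │ │
│     │B│ │
└─────┴─┴─┘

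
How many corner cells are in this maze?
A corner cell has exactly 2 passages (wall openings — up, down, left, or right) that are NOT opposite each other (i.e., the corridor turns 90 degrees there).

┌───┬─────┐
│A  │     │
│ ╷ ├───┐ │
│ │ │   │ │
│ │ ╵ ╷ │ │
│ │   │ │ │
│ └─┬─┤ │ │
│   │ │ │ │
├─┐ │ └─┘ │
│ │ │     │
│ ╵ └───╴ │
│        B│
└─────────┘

Counting corner cells (2 non-opposite passages):
Total corners: 12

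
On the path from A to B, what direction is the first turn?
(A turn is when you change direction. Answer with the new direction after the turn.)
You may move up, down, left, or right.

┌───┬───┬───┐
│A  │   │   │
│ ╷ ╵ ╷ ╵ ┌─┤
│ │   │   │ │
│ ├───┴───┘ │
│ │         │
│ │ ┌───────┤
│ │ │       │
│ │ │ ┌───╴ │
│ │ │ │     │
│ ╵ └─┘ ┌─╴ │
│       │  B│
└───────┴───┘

Directions: down, down, down, down, down, right, right, right, up, right, right, down
First turn direction: right

Solution:

┌───┬───┬───┐
│A  │   │   │
│ ╷ ╵ ╷ ╵ ┌─┤
│↓│   │   │ │
│ ├───┴───┘ │
│↓│         │
│ │ ┌───────┤
│↓│ │       │
│ │ │ ┌───╴ │
│↓│ │ │↱ → ↓│
│ ╵ └─┘ ┌─╴ │
│↳ → → ↑│  B│
└───────┴───┘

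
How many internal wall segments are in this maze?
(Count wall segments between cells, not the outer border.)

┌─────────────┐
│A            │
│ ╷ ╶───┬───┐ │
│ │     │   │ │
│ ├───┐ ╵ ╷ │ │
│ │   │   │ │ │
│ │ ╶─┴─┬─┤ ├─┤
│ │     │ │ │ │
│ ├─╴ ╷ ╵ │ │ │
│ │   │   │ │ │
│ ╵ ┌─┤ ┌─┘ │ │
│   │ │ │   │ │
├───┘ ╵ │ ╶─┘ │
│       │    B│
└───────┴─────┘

Counting internal wall segments:
Total internal walls: 36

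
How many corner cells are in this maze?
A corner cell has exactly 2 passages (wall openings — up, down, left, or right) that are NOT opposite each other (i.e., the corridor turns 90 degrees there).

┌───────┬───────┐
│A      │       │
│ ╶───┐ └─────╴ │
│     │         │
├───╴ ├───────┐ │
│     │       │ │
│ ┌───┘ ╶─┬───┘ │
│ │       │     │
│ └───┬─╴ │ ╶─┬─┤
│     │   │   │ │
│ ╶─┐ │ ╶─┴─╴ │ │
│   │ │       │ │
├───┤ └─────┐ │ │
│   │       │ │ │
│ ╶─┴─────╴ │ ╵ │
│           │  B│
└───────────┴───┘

Counting corner cells (2 non-opposite passages):
Total corners: 26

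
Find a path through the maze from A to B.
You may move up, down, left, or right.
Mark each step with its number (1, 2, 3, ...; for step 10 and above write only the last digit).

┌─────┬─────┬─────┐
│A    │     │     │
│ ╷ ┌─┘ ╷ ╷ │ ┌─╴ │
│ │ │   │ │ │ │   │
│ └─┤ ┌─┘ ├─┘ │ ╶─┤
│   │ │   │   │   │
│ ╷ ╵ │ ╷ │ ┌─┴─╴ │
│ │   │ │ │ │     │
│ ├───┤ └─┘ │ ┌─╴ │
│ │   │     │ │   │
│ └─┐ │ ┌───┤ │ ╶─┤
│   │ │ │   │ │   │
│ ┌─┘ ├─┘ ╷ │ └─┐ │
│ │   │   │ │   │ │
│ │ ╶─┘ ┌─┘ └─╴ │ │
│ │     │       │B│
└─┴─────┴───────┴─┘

Finding the shortest path through the maze:
Path length: 35 steps
Directions: down → down → right → down → right → up → up → right → up → right → down → down → left → down → down → right → right → up → up → right → up → up → right → right → down → left → down → right → down → down → left → down → right → down → down

Solution:

┌─────┬─────┬─────┐
│A    │9 0  │2 3 4│
│ ╷ ┌─┘ ╷ ╷ │ ┌─╴ │
│1│ │7 8│1│ │1│6 5│
│ └─┤ ┌─┘ ├─┘ │ ╶─┤
│2 3│6│3 2│9 0│7 8│
│ ╷ ╵ │ ╷ │ ┌─┴─╴ │
│ │4 5│4│ │8│    9│
│ ├───┤ └─┘ │ ┌─╴ │
│ │   │5 6 7│ │1 0│
│ └─┐ │ ┌───┤ │ ╶─┤
│   │ │ │   │ │2 3│
│ ┌─┘ ├─┘ ╷ │ └─┐ │
│ │   │   │ │   │4│
│ │ ╶─┘ ┌─┘ └─╴ │ │
│ │     │       │B│
└─┴─────┴───────┴─┘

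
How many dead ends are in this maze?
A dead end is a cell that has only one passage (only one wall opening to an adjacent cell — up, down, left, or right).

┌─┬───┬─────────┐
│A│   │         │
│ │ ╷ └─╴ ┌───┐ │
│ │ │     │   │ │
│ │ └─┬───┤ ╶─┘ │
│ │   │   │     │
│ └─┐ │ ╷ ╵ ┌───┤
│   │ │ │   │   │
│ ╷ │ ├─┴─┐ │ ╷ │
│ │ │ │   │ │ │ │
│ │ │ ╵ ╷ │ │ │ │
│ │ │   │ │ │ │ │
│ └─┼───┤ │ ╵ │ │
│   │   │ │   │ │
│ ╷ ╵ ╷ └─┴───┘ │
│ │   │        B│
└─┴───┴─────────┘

Checking each cell for number of passages:

Dead ends found at positions:
  (0, 0)
  (0, 3)
  (1, 6)
  (3, 3)
  (5, 1)
  (6, 4)
  (7, 0)
Total dead ends: 7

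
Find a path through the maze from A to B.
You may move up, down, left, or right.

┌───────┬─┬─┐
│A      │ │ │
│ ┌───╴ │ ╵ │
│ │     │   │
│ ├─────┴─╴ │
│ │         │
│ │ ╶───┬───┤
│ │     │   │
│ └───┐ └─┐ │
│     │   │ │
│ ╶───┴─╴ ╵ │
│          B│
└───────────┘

Finding the shortest path through the maze:
Path length: 10 steps
Directions: down → down → down → down → down → right → right → right → right → right

Solution:

┌───────┬─┬─┐
│A      │ │ │
│ ┌───╴ │ ╵ │
│↓│     │   │
│ ├─────┴─╴ │
│↓│         │
│ │ ╶───┬───┤
│↓│     │   │
│ └───┐ └─┐ │
│↓    │   │ │
│ ╶───┴─╴ ╵ │
│↳ → → → → B│
└───────────┘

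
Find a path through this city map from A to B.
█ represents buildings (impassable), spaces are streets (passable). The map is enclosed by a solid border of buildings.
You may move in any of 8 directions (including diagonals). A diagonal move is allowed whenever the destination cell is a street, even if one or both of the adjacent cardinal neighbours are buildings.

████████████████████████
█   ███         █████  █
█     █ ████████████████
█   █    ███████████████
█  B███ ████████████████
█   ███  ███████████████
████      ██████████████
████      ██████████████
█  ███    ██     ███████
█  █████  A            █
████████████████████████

Finding the shortest path from A to B:
Movement: 8-directional
Path length: 8 steps
Directions: left → left → up-left → left → up-left → up-left → up-left → up

Solution:

████████████████████████
█   ███         █████  █
█     █ ████████████████
█   █    ███████████████
█  B███ ████████████████
█  ↑███  ███████████████
████↖     ██████████████
████ ↖    ██████████████
█  ███↖←  ██     ███████
█  █████↖←A            █
████████████████████████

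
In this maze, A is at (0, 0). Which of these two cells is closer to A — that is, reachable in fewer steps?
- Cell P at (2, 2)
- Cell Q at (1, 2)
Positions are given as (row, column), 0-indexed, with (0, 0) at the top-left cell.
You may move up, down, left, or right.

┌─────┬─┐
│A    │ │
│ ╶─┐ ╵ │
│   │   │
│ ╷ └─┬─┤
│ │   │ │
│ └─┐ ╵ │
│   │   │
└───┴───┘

Shortest path A → P at (2, 2): 4 steps
Shortest path A → Q at (1, 2): 3 steps

Q is closer (3 steps vs 4 steps).

Path to P:

┌─────┬─┐
│A    │ │
│ ╶─┐ ╵ │
│↳ ↓│   │
│ ╷ └─┬─┤
│ │↳ P│ │
│ └─┐ ╵ │
│   │   │
└───┴───┘

Path to Q:

┌─────┬─┐
│A → ↓│ │
│ ╶─┐ ╵ │
│   │Q  │
│ ╷ └─┬─┤
│ │   │ │
│ └─┐ ╵ │
│   │   │
└───┴───┘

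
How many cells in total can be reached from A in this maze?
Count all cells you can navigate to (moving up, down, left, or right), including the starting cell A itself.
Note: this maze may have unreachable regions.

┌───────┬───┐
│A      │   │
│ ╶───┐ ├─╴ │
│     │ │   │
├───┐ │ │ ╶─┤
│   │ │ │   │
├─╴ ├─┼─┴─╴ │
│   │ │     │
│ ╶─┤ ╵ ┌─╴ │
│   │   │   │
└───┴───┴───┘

Using BFS/flood-fill to find all reachable cells from A:
Maze size: 5 × 6 = 30 total cells
20 cell(s) are walled off and cannot be reached from A.
Reachable cells: 10

Reachable region (· marks reachable cells):

┌───────┬───┐
│A · · ·│   │
│ ╶───┐ ├─╴ │
│· · ·│·│   │
├───┐ │ │ ╶─┤
│   │·│·│   │
├─╴ ├─┼─┴─╴ │
│   │ │     │
│ ╶─┤ ╵ ┌─╴ │
│   │   │   │
└───┴───┴───┘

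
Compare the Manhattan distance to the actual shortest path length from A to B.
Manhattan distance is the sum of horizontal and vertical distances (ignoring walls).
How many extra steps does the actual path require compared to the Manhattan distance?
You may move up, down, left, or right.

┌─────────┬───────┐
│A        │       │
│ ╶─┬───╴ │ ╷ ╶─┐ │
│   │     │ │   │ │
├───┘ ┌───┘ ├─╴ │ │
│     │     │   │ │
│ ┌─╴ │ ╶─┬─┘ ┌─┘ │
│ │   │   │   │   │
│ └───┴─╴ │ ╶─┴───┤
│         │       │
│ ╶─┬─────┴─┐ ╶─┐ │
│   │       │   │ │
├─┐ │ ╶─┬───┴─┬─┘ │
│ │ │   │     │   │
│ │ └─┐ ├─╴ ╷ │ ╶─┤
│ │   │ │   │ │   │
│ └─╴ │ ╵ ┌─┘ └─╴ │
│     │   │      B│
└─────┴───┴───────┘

Manhattan distance: |8 - 0| + |8 - 0| = 16
Actual path length: 40
Extra steps: 40 - 16 = 24

Solution:

┌─────────┬───────┐
│A → → → ↓│↱ ↓    │
│ ╶─┬───╴ │ ╷ ╶─┐ │
│   │↓ ← ↲│↑│↳ ↓│ │
├───┘ ┌───┘ ├─╴ │ │
│↓ ← ↲│↱ → ↑│↓ ↲│ │
│ ┌─╴ │ ╶─┬─┘ ┌─┘ │
│↓│   │↑ ↰│↓ ↲│   │
│ └───┴─╴ │ ╶─┴───┤
│↳ → → → ↑│↳ → → ↓│
│ ╶─┬─────┴─┐ ╶─┐ │
│   │       │   │↓│
├─┐ │ ╶─┬───┴─┬─┘ │
│ │ │   │     │↓ ↲│
│ │ └─┐ ├─╴ ╷ │ ╶─┤
│ │   │ │   │ │↳ ↓│
│ └─╴ │ ╵ ┌─┘ └─╴ │
│     │   │      B│
└─────┴───┴───────┘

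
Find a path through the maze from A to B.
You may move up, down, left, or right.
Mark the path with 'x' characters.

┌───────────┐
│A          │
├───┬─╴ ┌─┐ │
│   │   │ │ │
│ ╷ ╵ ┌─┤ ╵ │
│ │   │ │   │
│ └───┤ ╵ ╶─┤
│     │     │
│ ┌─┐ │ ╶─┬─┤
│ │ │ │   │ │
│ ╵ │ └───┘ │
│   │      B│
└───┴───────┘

Finding the shortest path through the maze:
Path length: 18 steps
Directions: right → right → right → down → left → down → left → up → left → down → down → right → right → down → down → right → right → right

Solution:

┌───────────┐
│A x x x    │
├───┬─╴ ┌─┐ │
│x x│x x│ │ │
│ ╷ ╵ ┌─┤ ╵ │
│x│x x│ │   │
│ └───┤ ╵ ╶─┤
│x x x│     │
│ ┌─┐ │ ╶─┬─┤
│ │ │x│   │ │
│ ╵ │ └───┘ │
│   │x x x B│
└───┴───────┘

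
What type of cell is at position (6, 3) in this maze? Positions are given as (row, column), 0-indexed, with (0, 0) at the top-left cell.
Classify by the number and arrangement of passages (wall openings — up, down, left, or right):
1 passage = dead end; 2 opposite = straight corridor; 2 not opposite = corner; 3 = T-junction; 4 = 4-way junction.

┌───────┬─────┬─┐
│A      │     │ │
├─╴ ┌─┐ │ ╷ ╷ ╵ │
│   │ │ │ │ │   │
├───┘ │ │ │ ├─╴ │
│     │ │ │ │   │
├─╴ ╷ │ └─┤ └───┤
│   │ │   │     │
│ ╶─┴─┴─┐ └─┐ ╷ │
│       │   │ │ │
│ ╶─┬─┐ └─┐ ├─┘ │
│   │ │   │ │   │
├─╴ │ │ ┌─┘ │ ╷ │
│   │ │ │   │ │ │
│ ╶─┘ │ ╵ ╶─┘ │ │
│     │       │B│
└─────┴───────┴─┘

Checking cell at (6, 3):
Number of passages: 2
Cell type: straight corridor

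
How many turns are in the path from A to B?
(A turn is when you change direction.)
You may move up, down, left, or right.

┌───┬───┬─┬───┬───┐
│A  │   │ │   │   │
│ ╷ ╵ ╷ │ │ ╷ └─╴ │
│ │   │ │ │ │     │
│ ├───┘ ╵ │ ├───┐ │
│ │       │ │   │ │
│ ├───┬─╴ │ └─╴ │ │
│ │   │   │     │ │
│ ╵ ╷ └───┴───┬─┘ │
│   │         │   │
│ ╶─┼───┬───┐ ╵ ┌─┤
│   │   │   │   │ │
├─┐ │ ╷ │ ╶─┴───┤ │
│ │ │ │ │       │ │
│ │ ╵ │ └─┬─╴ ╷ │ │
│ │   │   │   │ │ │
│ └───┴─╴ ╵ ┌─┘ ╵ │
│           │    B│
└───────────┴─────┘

Directions: down, down, down, down, down, right, down, down, right, up, up, right, down, down, right, down, right, up, right, up, right, down, down, right
Number of turns: 15

Solution:

┌───┬───┬─┬───┬───┐
│A  │   │ │   │   │
│ ╷ ╵ ╷ │ │ ╷ └─╴ │
│↓│   │ │ │ │     │
│ ├───┘ ╵ │ ├───┐ │
│↓│       │ │   │ │
│ ├───┬─╴ │ └─╴ │ │
│↓│   │   │     │ │
│ ╵ ╷ └───┴───┬─┘ │
│↓  │         │   │
│ ╶─┼───┬───┐ ╵ ┌─┤
│↳ ↓│↱ ↓│   │   │ │
├─┐ │ ╷ │ ╶─┴───┤ │
│ │↓│↑│↓│    ↱ ↓│ │
│ │ ╵ │ └─┬─╴ ╷ │ │
│ │↳ ↑│↳ ↓│↱ ↑│↓│ │
│ └───┴─╴ ╵ ┌─┘ ╵ │
│        ↳ ↑│  ↳ B│
└───────────┴─────┘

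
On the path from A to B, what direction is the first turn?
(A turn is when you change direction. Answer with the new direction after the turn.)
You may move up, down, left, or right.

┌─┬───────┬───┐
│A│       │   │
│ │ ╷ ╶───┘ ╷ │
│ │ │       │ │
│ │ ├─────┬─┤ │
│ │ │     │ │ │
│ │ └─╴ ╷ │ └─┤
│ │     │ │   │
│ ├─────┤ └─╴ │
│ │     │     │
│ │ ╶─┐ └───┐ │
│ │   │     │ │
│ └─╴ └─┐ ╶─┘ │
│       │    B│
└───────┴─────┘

Directions: down, down, down, down, down, down, right, right, up, left, up, right, right, down, right, down, right, right
First turn direction: right

Solution:

┌─┬───────┬───┐
│A│       │   │
│ │ ╷ ╶───┘ ╷ │
│↓│ │       │ │
│ │ ├─────┬─┤ │
│↓│ │     │ │ │
│ │ └─╴ ╷ │ └─┤
│↓│     │ │   │
│ ├─────┤ └─╴ │
│↓│↱ → ↓│     │
│ │ ╶─┐ └───┐ │
│↓│↑ ↰│↳ ↓  │ │
│ └─╴ └─┐ ╶─┘ │
│↳ → ↑  │↳ → B│
└───────┴─────┘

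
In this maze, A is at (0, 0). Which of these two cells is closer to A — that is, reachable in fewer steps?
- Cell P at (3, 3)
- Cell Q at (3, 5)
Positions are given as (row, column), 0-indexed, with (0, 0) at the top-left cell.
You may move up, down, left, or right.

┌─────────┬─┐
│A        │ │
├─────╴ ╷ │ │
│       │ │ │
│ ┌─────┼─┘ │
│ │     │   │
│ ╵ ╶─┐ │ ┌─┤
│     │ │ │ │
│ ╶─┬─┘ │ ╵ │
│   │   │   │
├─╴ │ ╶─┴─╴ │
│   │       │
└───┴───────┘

Shortest path A → P at (3, 3): 14 steps
Shortest path A → Q at (3, 5): 22 steps

P is closer (14 steps vs 22 steps).

Path to P:

┌─────────┬─┐
│A → → ↓  │ │
├─────╴ ╷ │ │
│↓ ← ← ↲│ │ │
│ ┌─────┼─┘ │
│↓│↱ → ↓│   │
│ ╵ ╶─┐ │ ┌─┤
│↳ ↑  │P│ │ │
│ ╶─┬─┘ │ ╵ │
│   │   │   │
├─╴ │ ╶─┴─╴ │
│   │       │
└───┴───────┘

Path to Q:

┌─────────┬─┐
│A → → ↓  │ │
├─────╴ ╷ │ │
│↓ ← ← ↲│ │ │
│ ┌─────┼─┘ │
│↓│↱ → ↓│   │
│ ╵ ╶─┐ │ ┌─┤
│↳ ↑  │↓│ │Q│
│ ╶─┬─┘ │ ╵ │
│   │↓ ↲│  ↑│
├─╴ │ ╶─┴─╴ │
│   │↳ → → ↑│
└───┴───────┘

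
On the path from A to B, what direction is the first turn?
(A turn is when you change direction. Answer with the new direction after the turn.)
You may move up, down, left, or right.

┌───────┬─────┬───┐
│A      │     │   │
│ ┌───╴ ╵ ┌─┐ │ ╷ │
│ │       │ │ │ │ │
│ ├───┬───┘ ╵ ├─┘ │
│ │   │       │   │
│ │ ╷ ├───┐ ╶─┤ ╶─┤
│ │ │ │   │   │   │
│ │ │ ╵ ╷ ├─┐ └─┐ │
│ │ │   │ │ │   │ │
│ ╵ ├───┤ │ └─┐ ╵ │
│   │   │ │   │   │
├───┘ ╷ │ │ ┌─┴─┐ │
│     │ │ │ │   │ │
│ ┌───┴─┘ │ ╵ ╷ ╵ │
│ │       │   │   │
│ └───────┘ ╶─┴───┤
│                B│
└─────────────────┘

Directions: right, right, right, down, right, up, right, right, down, down, left, down, right, down, right, down, right, down, down, left, up, left, down, left, down, right, right, right
First turn direction: down

Solution:

┌───────┬─────┬───┐
│A → → ↓│↱ → ↓│   │
│ ┌───╴ ╵ ┌─┐ │ ╷ │
│ │    ↳ ↑│ │↓│ │ │
│ ├───┬───┘ ╵ ├─┘ │
│ │   │    ↓ ↲│   │
│ │ ╷ ├───┐ ╶─┤ ╶─┤
│ │ │ │   │↳ ↓│   │
│ │ │ ╵ ╷ ├─┐ └─┐ │
│ │ │   │ │ │↳ ↓│ │
│ ╵ ├───┤ │ └─┐ ╵ │
│   │   │ │   │↳ ↓│
├───┘ ╷ │ │ ┌─┴─┐ │
│     │ │ │ │↓ ↰│↓│
│ ┌───┴─┘ │ ╵ ╷ ╵ │
│ │       │↓ ↲│↑ ↲│
│ └───────┘ ╶─┴───┤
│          ↳ → → B│
└─────────────────┘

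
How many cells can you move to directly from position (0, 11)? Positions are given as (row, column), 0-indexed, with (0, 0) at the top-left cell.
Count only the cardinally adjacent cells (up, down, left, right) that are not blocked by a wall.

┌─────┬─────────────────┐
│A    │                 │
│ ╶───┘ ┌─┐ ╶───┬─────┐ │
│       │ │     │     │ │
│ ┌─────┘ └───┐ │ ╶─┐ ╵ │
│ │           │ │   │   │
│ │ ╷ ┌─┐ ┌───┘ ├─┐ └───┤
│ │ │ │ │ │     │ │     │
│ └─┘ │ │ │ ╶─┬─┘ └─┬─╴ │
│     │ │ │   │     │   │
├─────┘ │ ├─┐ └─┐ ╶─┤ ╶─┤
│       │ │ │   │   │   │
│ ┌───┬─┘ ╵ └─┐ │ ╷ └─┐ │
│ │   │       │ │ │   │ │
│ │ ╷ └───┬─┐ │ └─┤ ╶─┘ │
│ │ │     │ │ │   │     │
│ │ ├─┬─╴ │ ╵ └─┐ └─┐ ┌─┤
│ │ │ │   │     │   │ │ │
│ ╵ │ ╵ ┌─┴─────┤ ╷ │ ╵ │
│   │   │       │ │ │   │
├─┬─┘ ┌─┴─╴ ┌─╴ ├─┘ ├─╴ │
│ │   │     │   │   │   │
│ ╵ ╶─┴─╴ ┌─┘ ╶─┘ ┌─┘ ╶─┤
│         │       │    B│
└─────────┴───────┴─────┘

Checking passable neighbors of (0, 11):
Neighbors: (1, 11), (0, 10)
Count: 2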